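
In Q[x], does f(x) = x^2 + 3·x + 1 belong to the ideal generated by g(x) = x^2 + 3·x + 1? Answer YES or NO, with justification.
In Q[x] the ideal (g) consists of all multiples of g, so f ∈ (g) iff g | f, i.e. iff the remainder of f on division by g is 0. Divide f by g (g is monic, so eliminate the leading term of the running remainder at each step):
  leading term x^2: subtract (1)·g(x) = x^2 + 3·x + 1, leaving 0
The remainder is 0, so f(x) = g(x) · h(x) with h(x) = 1. Hence g | f, i.e. f ∈ (g).

Final answer: YES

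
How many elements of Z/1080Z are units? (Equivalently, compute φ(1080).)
Z/1080Z has φ(1080) = 288 units

An element a ∈ Z/1080Z is a unit iff gcd(a, 1080) = 1, so the number of units is φ(1080). φ is multiplicative, with φ(p^e) = p^e − p^(e−1). Factorise 1080 = 2^3 · 3^3 · 5. Then
  φ(1080) = (2^3 − 2^2) · (3^3 − 3^2) · (5 − 1) = 4 · 18 · 4 = 288.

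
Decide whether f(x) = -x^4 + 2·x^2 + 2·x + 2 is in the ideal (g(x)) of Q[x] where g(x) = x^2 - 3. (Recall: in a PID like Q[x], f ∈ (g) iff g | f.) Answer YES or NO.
NO

In Q[x] the ideal (g) consists of all multiples of g, so f ∈ (g) iff g | f, i.e. iff the remainder of f on division by g is 0. Divide f by g (g is monic, so eliminate the leading term of the running remainder at each step):
  leading term -x^4: subtract (-x^2)·g(x) = -x^4 + 3·x^2, leaving -x^2 + 2·x + 2
  leading term -x^2: subtract (-1)·g(x) = 3 - x^2, leaving 2·x - 1
The remainder r(x) = 2·x - 1 ≠ 0 (and deg r < deg g), so g ∤ f, i.e. f ∉ (g).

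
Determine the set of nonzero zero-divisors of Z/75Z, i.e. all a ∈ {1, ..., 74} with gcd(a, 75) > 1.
An element a ∈ Z/75Z (with a ≠ 0) is a zero-divisor iff gcd(a, 75) > 1 (because a is a unit precisely when gcd(a, n) = 1, and in Z/nZ every nonzero, non-unit element is a zero-divisor). Scan a = 1, ..., 74 and keep those with gcd(a, 75) > 1:
  gcd(3, 75) = 3, gcd(5, 75) = 5, gcd(6, 75) = 3, gcd(9, 75) = 3, gcd(10, 75) = 5, gcd(12, 75) = 3, gcd(15, 75) = 15, gcd(18, 75) = 3, gcd(20, 75) = 5, gcd(21, 75) = 3, gcd(24, 75) = 3, gcd(25, 75) = 25, gcd(27, 75) = 3, gcd(30, 75) = 15, gcd(33, 75) = 3, gcd(35, 75) = 5, gcd(36, 75) = 3, gcd(39, 75) = 3, gcd(40, 75) = 5, gcd(42, 75) = 3, gcd(45, 75) = 15, gcd(48, 75) = 3, gcd(50, 75) = 25, gcd(51, 75) = 3, gcd(54, 75) = 3, gcd(55, 75) = 5, gcd(57, 75) = 3, gcd(60, 75) = 15, gcd(63, 75) = 3, gcd(65, 75) = 5, gcd(66, 75) = 3, gcd(69, 75) = 3, gcd(70, 75) = 5, gcd(72, 75) = 3.
All other a ∈ {1, ..., 74} have gcd(a, 75) = 1 and are units. So the nonzero zero-divisors are exactly the 34 values of a appearing in this scan.

Final answer: nonzero zero-divisors of Z/75Z = {3, 5, 6, 9, 10, 12, 15, 18, 20, 21, 24, 25, 27, 30, 33, 35, 36, 39, 40, 42, 45, 48, 50, 51, 54, 55, 57, 60, 63, 65, 66, 69, 70, 72}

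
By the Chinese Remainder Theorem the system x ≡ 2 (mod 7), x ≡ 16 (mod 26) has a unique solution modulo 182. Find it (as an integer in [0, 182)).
The moduli 7, 26 are pairwise coprime, so by the CRT there is a unique solution mod 7·26 = 182.
Solve by successive substitution. Start with x ≡ 2 (mod 7).
  Combine with x ≡ 16 (mod 26): write x = 2 + 7·t and require 2 + 7·t ≡ 16 (mod 26), i.e. 7·t ≡ 16 − 2 ≡ 14 (mod 26). Since 7^(−1) ≡ 15 (mod 26), t ≡ 15·14 ≡ 2 (mod 26). So x ≡ 2 + 7·2 = 16 (mod 182).
Unique solution in [0, 182): x = 16.

Final answer: x ≡ 16 (mod 182); the representative in [0, 182) is 16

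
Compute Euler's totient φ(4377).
φ is multiplicative, with φ(p^e) = p^e − p^(e−1). Factorise 4377 = 3 · 1459. Then
  φ(4377) = (3 − 1) · (1459 − 1) = 2 · 1458 = 2916.

Final answer: φ(4377) = 2916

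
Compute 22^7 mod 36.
4

Use repeated squaring. Binary(7) = 111. Walk through the bits of the exponent 7 left-to-right: at each bit after the leading one, square the running value, then multiply by 22 if the bit is 1 (always reducing mod 36):
  bit 1 = 1 (leading): start with 22.
  bit 2 = 1: square 22^2 = 484 ≡ 16; bit is 1, so multiply 16·22 = 352 ≡ 28 (mod 36).
  bit 3 = 1: square 28^2 = 784 ≡ 28; bit is 1, so multiply 28·22 = 616 ≡ 4 (mod 36).
Final value: 22^7 ≡ 4 (mod 36).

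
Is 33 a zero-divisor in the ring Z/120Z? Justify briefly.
gcd(33, 120) = 3 > 1, so 33 is not a unit in Z/120Z. In Z/nZ every nonzero non-unit is a zero-divisor: explicitly, take b = 120/gcd = 40 ≠ 0 (mod 120); then 33·40 = 1320 = 11·120, i.e. 33·40 ≡ 0 (mod 120). So 33 is a zero-divisor.

Final answer: YES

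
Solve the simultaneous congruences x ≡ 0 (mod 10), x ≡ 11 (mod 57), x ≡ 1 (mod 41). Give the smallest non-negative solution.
The moduli 10, 57, 41 are pairwise coprime, so by the CRT there is a unique solution mod 10·57·41 = 23370.
Solve by successive substitution. Start with x ≡ 0 (mod 10).
  Combine with x ≡ 11 (mod 57): write x = 10·t and require 10·t ≡ 11 (mod 57). Since 10^(−1) ≡ 40 (mod 57), t ≡ 40·11 ≡ 41 (mod 57). So x ≡ 10·41 = 410 (mod 570).
  Combine with x ≡ 1 (mod 41): write x = 410 + 570·t and require 410 + 570·t ≡ 1 (mod 41), i.e. 570·t ≡ 1 − 410 ≡ 1 (mod 41). Since 570^(−1) ≡ 10 (mod 41) (570 ≡ 37 (mod 41)), t ≡ 10·1 ≡ 10 (mod 41). So x ≡ 410 + 570·10 = 6110 (mod 23370).
Unique solution in [0, 23370): x = 6110.

Final answer: x ≡ 6110 (mod 23370); the representative in [0, 23370) is 6110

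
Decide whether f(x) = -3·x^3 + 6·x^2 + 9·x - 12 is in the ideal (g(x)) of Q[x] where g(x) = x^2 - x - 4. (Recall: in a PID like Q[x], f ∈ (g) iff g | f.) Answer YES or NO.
In Q[x] the ideal (g) consists of all multiples of g, so f ∈ (g) iff g | f, i.e. iff the remainder of f on division by g is 0. Divide f by g (g is monic, so eliminate the leading term of the running remainder at each step):
  leading term -3·x^3: subtract (-3·x)·g(x) = -3·x^3 + 3·x^2 + 12·x, leaving 3·x^2 - 3·x - 12
  leading term 3·x^2: subtract (3)·g(x) = 3·x^2 - 3·x - 12, leaving 0
The remainder is 0, so f(x) = g(x) · h(x) with h(x) = 3 - 3·x. Hence g | f, i.e. f ∈ (g).

Final answer: YES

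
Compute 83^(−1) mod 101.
83^(−1) ≡ 28 (mod 101)

Apply the extended Euclidean algorithm to (101, 83), tracking rows (r, s, t) with s·101 + t·83 = r. Each division r_prev = q·r_cur + r_new produces the new row as (previous row) − q·(current row):
  row A: (101, 1, 0)   [1·101 + 0·83 = 101]
  row B: (83, 0, 1)   [0·101 + 1·83 = 83]
  101 = 1·83 + 18   → row C = row A − 1·row B = (18, 1, −1)   [check: 1·101 − 1·83 = 18]
  83 = 4·18 + 11   → row D = row B − 4·row C = (11, −4, 5)   [check: −4·101 + 5·83 = 11]
  18 = 1·11 + 7   → row E = row C − 1·row D = (7, 5, −6)   [check: 5·101 − 6·83 = 7]
  11 = 1·7 + 4   → row F = row D − 1·row E = (4, −9, 11)   [check: −9·101 + 11·83 = 4]
  7 = 1·4 + 3   → row G = row E − 1·row F = (3, 14, −17)   [check: 14·101 − 17·83 = 3]
  4 = 1·3 + 1   → row H = row F − 1·row G = (1, −23, 28)   [check: −23·101 + 28·83 = 1]
  3 = 3·1 + 0   → remainder 0, stop. gcd = 1 (last nonzero row H).
The gcd is 1, so 83 is invertible mod 101. The last nonzero row gives −23·101 + 28·83 = 1, so t = 28. So 83^(−1) ≡ 28 (mod 101). Verify: 83 · 28 = 2324 ≡ 1 (mod 101). ✓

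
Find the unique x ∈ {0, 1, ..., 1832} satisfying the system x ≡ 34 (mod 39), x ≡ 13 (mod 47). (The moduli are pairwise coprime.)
The moduli 39, 47 are pairwise coprime, so by the CRT there is a unique solution mod 39·47 = 1833.
Solve by successive substitution. Start with x ≡ 34 (mod 39).
  Combine with x ≡ 13 (mod 47): write x = 34 + 39·t and require 34 + 39·t ≡ 13 (mod 47), i.e. 39·t ≡ 13 − 34 ≡ 26 (mod 47). Since 39^(−1) ≡ 41 (mod 47), t ≡ 41·26 ≡ 32 (mod 47). So x ≡ 34 + 39·32 = 1282 (mod 1833).
Unique solution in [0, 1833): x = 1282.

Final answer: x ≡ 1282 (mod 1833); the representative in [0, 1833) is 1282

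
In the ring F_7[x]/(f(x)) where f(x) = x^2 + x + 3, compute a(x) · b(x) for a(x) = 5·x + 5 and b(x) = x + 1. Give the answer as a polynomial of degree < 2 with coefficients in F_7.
a · b ≡ 5·x + 4 (mod f(x))

Multiply as integer polynomials: a · b = 5·x^2 + 10·x + 5. Reducing coefficients mod 7: a · b ≡ 5·x^2 + 3·x + 5. Now divide by f(x) = x^2 + x + 3 in F_7[x], eliminating the leading term at each step:
  leading term 5·x^2: subtract (5)·f(x) = 5·x^2 + 5·x + 1, leaving 5·x + 4 (coefficients mod 7)
The degree is now < 2, so this is the remainder. Hence a · b ≡ 5·x + 4 in F_7[x]/(f).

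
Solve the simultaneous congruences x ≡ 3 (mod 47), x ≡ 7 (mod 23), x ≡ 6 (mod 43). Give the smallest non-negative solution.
The moduli 47, 23, 43 are pairwise coprime, so by the CRT there is a unique solution mod 47·23·43 = 46483.
Solve by successive substitution. Start with x ≡ 3 (mod 47).
  Combine with x ≡ 7 (mod 23): write x = 3 + 47·t and require 3 + 47·t ≡ 7 (mod 23), i.e. 47·t ≡ 7 − 3 ≡ 4 (mod 23). Since 47^(−1) ≡ 1 (mod 23) (47 ≡ 1 (mod 23)), t ≡ 1·4 ≡ 4 (mod 23). So x ≡ 3 + 47·4 = 191 (mod 1081).
  Combine with x ≡ 6 (mod 43): write x = 191 + 1081·t and require 191 + 1081·t ≡ 6 (mod 43), i.e. 1081·t ≡ 6 − 191 ≡ 30 (mod 43). Since 1081^(−1) ≡ 36 (mod 43) (1081 ≡ 6 (mod 43)), t ≡ 36·30 ≡ 5 (mod 43). So x ≡ 191 + 1081·5 = 5596 (mod 46483).
Unique solution in [0, 46483): x = 5596.

Final answer: x ≡ 5596 (mod 46483); the representative in [0, 46483) is 5596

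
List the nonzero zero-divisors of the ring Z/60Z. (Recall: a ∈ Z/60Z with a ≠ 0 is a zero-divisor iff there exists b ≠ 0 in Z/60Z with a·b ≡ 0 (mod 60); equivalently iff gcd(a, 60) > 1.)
An element a ∈ Z/60Z (with a ≠ 0) is a zero-divisor iff gcd(a, 60) > 1 (because a is a unit precisely when gcd(a, n) = 1, and in Z/nZ every nonzero, non-unit element is a zero-divisor). Scan a = 1, ..., 59 and keep those with gcd(a, 60) > 1:
  gcd(2, 60) = 2, gcd(3, 60) = 3, gcd(4, 60) = 4, gcd(5, 60) = 5, gcd(6, 60) = 6, gcd(8, 60) = 4, gcd(9, 60) = 3, gcd(10, 60) = 10, gcd(12, 60) = 12, gcd(14, 60) = 2, gcd(15, 60) = 15, gcd(16, 60) = 4, gcd(18, 60) = 6, gcd(20, 60) = 20, gcd(21, 60) = 3, gcd(22, 60) = 2, gcd(24, 60) = 12, gcd(25, 60) = 5, gcd(26, 60) = 2, gcd(27, 60) = 3, gcd(28, 60) = 4, gcd(30, 60) = 30, gcd(32, 60) = 4, gcd(33, 60) = 3, gcd(34, 60) = 2, gcd(35, 60) = 5, gcd(36, 60) = 12, gcd(38, 60) = 2, gcd(39, 60) = 3, gcd(40, 60) = 20, gcd(42, 60) = 6, gcd(44, 60) = 4, gcd(45, 60) = 15, gcd(46, 60) = 2, gcd(48, 60) = 12, gcd(50, 60) = 10, gcd(51, 60) = 3, gcd(52, 60) = 4, gcd(54, 60) = 6, gcd(55, 60) = 5, gcd(56, 60) = 4, gcd(57, 60) = 3, gcd(58, 60) = 2.
All other a ∈ {1, ..., 59} have gcd(a, 60) = 1 and are units. So the nonzero zero-divisors are exactly the 43 values of a appearing in this scan.

Final answer: nonzero zero-divisors of Z/60Z = {2, 3, 4, 5, 6, 8, 9, 10, 12, 14, 15, 16, 18, 20, 21, 22, 24, 25, 26, 27, 28, 30, 32, 33, 34, 35, 36, 38, 39, 40, 42, 44, 45, 46, 48, 50, 51, 52, 54, 55, 56, 57, 58}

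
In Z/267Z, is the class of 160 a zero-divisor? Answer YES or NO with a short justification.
NO

gcd(160, 267) = 1, so 160 is a unit in Z/267Z (it has a multiplicative inverse). A unit cannot be a zero-divisor: if 160·b ≡ 0 then multiplying both sides by 160^(−1) gives b ≡ 0. So 160 is not a zero-divisor.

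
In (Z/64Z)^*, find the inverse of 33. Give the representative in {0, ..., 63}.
33^(−1) ≡ 33 (mod 64)

Apply the extended Euclidean algorithm to (64, 33), tracking rows (r, s, t) with s·64 + t·33 = r. Each division r_prev = q·r_cur + r_new produces the new row as (previous row) − q·(current row):
  row A: (64, 1, 0)   [1·64 + 0·33 = 64]
  row B: (33, 0, 1)   [0·64 + 1·33 = 33]
  64 = 1·33 + 31   → row C = row A − 1·row B = (31, 1, −1)   [check: 1·64 − 1·33 = 31]
  33 = 1·31 + 2   → row D = row B − 1·row C = (2, −1, 2)   [check: −1·64 + 2·33 = 2]
  31 = 15·2 + 1   → row E = row C − 15·row D = (1, 16, −31)   [check: 16·64 − 31·33 = 1]
  2 = 2·1 + 0   → remainder 0, stop. gcd = 1 (last nonzero row E).
The gcd is 1, so 33 is invertible mod 64. The last nonzero row gives 16·64 − 31·33 = 1, so t = −31. So 33^(−1) ≡ −31 ≡ 33 (mod 64). Verify: 33 · 33 = 1089 ≡ 1 (mod 64). ✓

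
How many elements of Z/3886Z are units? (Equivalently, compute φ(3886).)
An element a ∈ Z/3886Z is a unit iff gcd(a, 3886) = 1, so the number of units is φ(3886). φ is multiplicative, with φ(p^e) = p^e − p^(e−1). Factorise 3886 = 2 · 29 · 67. Then
  φ(3886) = (2 − 1) · (29 − 1) · (67 − 1) = 1 · 28 · 66 = 1848.

Final answer: Z/3886Z has φ(3886) = 1848 units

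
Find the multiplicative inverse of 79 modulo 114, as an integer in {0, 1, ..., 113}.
79^(−1) ≡ 13 (mod 114)

Apply the extended Euclidean algorithm to (114, 79), tracking rows (r, s, t) with s·114 + t·79 = r. Each division r_prev = q·r_cur + r_new produces the new row as (previous row) − q·(current row):
  row A: (114, 1, 0)   [1·114 + 0·79 = 114]
  row B: (79, 0, 1)   [0·114 + 1·79 = 79]
  114 = 1·79 + 35   → row C = row A − 1·row B = (35, 1, −1)   [check: 1·114 − 1·79 = 35]
  79 = 2·35 + 9   → row D = row B − 2·row C = (9, −2, 3)   [check: −2·114 + 3·79 = 9]
  35 = 3·9 + 8   → row E = row C − 3·row D = (8, 7, −10)   [check: 7·114 − 10·79 = 8]
  9 = 1·8 + 1   → row F = row D − 1·row E = (1, −9, 13)   [check: −9·114 + 13·79 = 1]
  8 = 8·1 + 0   → remainder 0, stop. gcd = 1 (last nonzero row F).
The gcd is 1, so 79 is invertible mod 114. The last nonzero row gives −9·114 + 13·79 = 1, so t = 13. So 79^(−1) ≡ 13 (mod 114). Verify: 79 · 13 = 1027 ≡ 1 (mod 114). ✓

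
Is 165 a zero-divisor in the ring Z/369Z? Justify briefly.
gcd(165, 369) = 3 > 1, so 165 is not a unit in Z/369Z. In Z/nZ every nonzero non-unit is a zero-divisor: explicitly, take b = 369/gcd = 123 ≠ 0 (mod 369); then 165·123 = 20295 = 55·369, i.e. 165·123 ≡ 0 (mod 369). So 165 is a zero-divisor.

Final answer: YES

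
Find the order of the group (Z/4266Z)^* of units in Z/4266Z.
|(Z/4266Z)^*| = 1404

(Z/4266Z)^* consists of the classes a with gcd(a, 4266) = 1, so its order is φ(4266). φ is multiplicative, with φ(p^e) = p^e − p^(e−1). Factorise 4266 = 2 · 3^3 · 79. Then
  φ(4266) = (2 − 1) · (3^3 − 3^2) · (79 − 1) = 1 · 18 · 78 = 1404.
Thus |(Z/4266Z)^*| = 1404.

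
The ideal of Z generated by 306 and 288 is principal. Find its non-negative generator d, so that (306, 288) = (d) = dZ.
(306, 288) = (18); d = 18

In the PID Z, (a, b) is generated by gcd(a, b). Compute gcd(306, 288) with the extended Euclidean algorithm, tracking rows (r, s, t) with s·306 + t·288 = r:
  row A: (306, 1, 0)   [1·306 + 0·288 = 306]
  row B: (288, 0, 1)   [0·306 + 1·288 = 288]
  306 = 1·288 + 18   → row C = row A − 1·row B = (18, 1, −1)   [check: 1·306 − 1·288 = 18]
  288 = 16·18 + 0   → remainder 0, stop. gcd = 18 (last nonzero row C).
So gcd(306, 288) = 18, with Bézout identity 1·306 − 1·288 = 18. Containment (⊇): the Bézout identity exhibits 18 as an element of (306, 288), giving (18) ⊆ (306, 288). Containment (⊆): since 18 | 306 and 18 | 288 (306 = 18·17, 288 = 18·16), every Z-linear combination of 306 and 288 is divisible by 18, so (306, 288) ⊆ (18). Therefore (306, 288) = (18), d = 18.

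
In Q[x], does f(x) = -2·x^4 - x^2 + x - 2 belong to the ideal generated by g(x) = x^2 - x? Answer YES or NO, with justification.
In Q[x] the ideal (g) consists of all multiples of g, so f ∈ (g) iff g | f, i.e. iff the remainder of f on division by g is 0. Divide f by g (g is monic, so eliminate the leading term of the running remainder at each step):
  leading term -2·x^4: subtract (-2·x^2)·g(x) = -2·x^4 + 2·x^3, leaving -2·x^3 - x^2 + x - 2
  leading term -2·x^3: subtract (-2·x)·g(x) = -2·x^3 + 2·x^2, leaving -3·x^2 + x - 2
  leading term -3·x^2: subtract (-3)·g(x) = -3·x^2 + 3·x, leaving -2·x - 2
The remainder r(x) = -2·x - 2 ≠ 0 (and deg r < deg g), so g ∤ f, i.e. f ∉ (g).

Final answer: NO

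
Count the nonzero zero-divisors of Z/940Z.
Z/940Z has 571 nonzero zero-divisors

In Z/940Z each nonzero element is either a unit (gcd with 940 is 1) or a zero-divisor (gcd > 1). The number of units is φ(940): factorise 940 = 2^2 · 5 · 47, so φ(940) = (2^2 − 2^1) · (5 − 1) · (47 − 1) = 2 · 4 · 46 = 368. The nonzero elements number 940 − 1 = 939. Hence the nonzero zero-divisors number 939 − 368 = 571.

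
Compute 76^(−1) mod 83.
76^(−1) ≡ 71 (mod 83)

Apply the extended Euclidean algorithm to (83, 76), tracking rows (r, s, t) with s·83 + t·76 = r. Each division r_prev = q·r_cur + r_new produces the new row as (previous row) − q·(current row):
  row A: (83, 1, 0)   [1·83 + 0·76 = 83]
  row B: (76, 0, 1)   [0·83 + 1·76 = 76]
  83 = 1·76 + 7   → row C = row A − 1·row B = (7, 1, −1)   [check: 1·83 − 1·76 = 7]
  76 = 10·7 + 6   → row D = row B − 10·row C = (6, −10, 11)   [check: −10·83 + 11·76 = 6]
  7 = 1·6 + 1   → row E = row C − 1·row D = (1, 11, −12)   [check: 11·83 − 12·76 = 1]
  6 = 6·1 + 0   → remainder 0, stop. gcd = 1 (last nonzero row E).
The gcd is 1, so 76 is invertible mod 83. The last nonzero row gives 11·83 − 12·76 = 1, so t = −12. So 76^(−1) ≡ −12 ≡ 71 (mod 83). Verify: 76 · 71 = 5396 ≡ 1 (mod 83). ✓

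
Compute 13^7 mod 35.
Use repeated squaring. Binary(7) = 111. Walk through the bits of the exponent 7 left-to-right: at each bit after the leading one, square the running value, then multiply by 13 if the bit is 1 (always reducing mod 35):
  bit 1 = 1 (leading): start with 13.
  bit 2 = 1: square 13^2 = 169 ≡ 29; bit is 1, so multiply 29·13 = 377 ≡ 27 (mod 35).
  bit 3 = 1: square 27^2 = 729 ≡ 29; bit is 1, so multiply 29·13 = 377 ≡ 27 (mod 35).
Final value: 13^7 ≡ 27 (mod 35).

Final answer: 27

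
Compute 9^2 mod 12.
9

Use repeated squaring. Binary(2) = 10. Walk through the bits of the exponent 2 left-to-right: at each bit after the leading one, square the running value, then multiply by 9 if the bit is 1 (always reducing mod 12):
  bit 1 = 1 (leading): start with 9.
  bit 2 = 0: square 9^2 = 81 ≡ 9 (mod 12).
Final value: 9^2 ≡ 9 (mod 12).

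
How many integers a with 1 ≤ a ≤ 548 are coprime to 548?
The number of a ∈ {1, ..., 548} with gcd(a, 548) = 1 is by definition Euler's totient φ(548). φ is multiplicative, with φ(p^e) = p^e − p^(e−1). Factorise 548 = 2^2 · 137. Then
  φ(548) = (2^2 − 2^1) · (137 − 1) = 2 · 136 = 272.
So there are 272 such integers.

Final answer: 272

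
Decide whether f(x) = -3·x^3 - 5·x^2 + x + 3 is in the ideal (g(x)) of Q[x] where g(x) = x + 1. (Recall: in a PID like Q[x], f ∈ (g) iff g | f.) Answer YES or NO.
YES

In Q[x] the ideal (g) consists of all multiples of g, so f ∈ (g) iff g | f, i.e. iff the remainder of f on division by g is 0. Divide f by g (g is monic, so eliminate the leading term of the running remainder at each step):
  leading term -3·x^3: subtract (-3·x^2)·g(x) = -3·x^3 - 3·x^2, leaving -2·x^2 + x + 3
  leading term -2·x^2: subtract (-2·x)·g(x) = -2·x^2 - 2·x, leaving 3·x + 3
  leading term 3·x: subtract (3)·g(x) = 3·x + 3, leaving 0
The remainder is 0, so f(x) = g(x) · h(x) with h(x) = -3·x^2 - 2·x + 3. Hence g | f, i.e. f ∈ (g).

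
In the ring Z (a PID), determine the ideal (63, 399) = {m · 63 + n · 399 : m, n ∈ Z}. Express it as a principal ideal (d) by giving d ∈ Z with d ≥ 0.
(63, 399) = (21); d = 21

In the PID Z, (a, b) is generated by gcd(a, b). Compute gcd(399, 63) with the extended Euclidean algorithm, tracking rows (r, s, t) with s·399 + t·63 = r:
  row A: (399, 1, 0)   [1·399 + 0·63 = 399]
  row B: (63, 0, 1)   [0·399 + 1·63 = 63]
  399 = 6·63 + 21   → row C = row A − 6·row B = (21, 1, −6)   [check: 1·399 − 6·63 = 21]
  63 = 3·21 + 0   → remainder 0, stop. gcd = 21 (last nonzero row C).
So gcd(63, 399) = 21, with Bézout identity 1·399 − 6·63 = 21. Containment (⊇): the Bézout identity exhibits 21 as an element of (63, 399), giving (21) ⊆ (63, 399). Containment (⊆): since 21 | 63 and 21 | 399 (63 = 21·3, 399 = 21·19), every Z-linear combination of 63 and 399 is divisible by 21, so (63, 399) ⊆ (21). Therefore (63, 399) = (21), d = 21.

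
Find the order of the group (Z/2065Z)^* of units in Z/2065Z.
|(Z/2065Z)^*| = 1392

(Z/2065Z)^* consists of the classes a with gcd(a, 2065) = 1, so its order is φ(2065). φ is multiplicative, with φ(p^e) = p^e − p^(e−1). Factorise 2065 = 5 · 7 · 59. Then
  φ(2065) = (5 − 1) · (7 − 1) · (59 − 1) = 4 · 6 · 58 = 1392.
Thus |(Z/2065Z)^*| = 1392.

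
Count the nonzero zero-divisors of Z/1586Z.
Z/1586Z has 865 nonzero zero-divisors

In Z/1586Z each nonzero element is either a unit (gcd with 1586 is 1) or a zero-divisor (gcd > 1). The number of units is φ(1586): factorise 1586 = 2 · 13 · 61, so φ(1586) = (2 − 1) · (13 − 1) · (61 − 1) = 1 · 12 · 60 = 720. The nonzero elements number 1586 − 1 = 1585. Hence the nonzero zero-divisors number 1585 − 720 = 865.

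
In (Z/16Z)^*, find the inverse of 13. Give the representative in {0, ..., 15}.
Apply the extended Euclidean algorithm to (16, 13), tracking rows (r, s, t) with s·16 + t·13 = r. Each division r_prev = q·r_cur + r_new produces the new row as (previous row) − q·(current row):
  row A: (16, 1, 0)   [1·16 + 0·13 = 16]
  row B: (13, 0, 1)   [0·16 + 1·13 = 13]
  16 = 1·13 + 3   → row C = row A − 1·row B = (3, 1, −1)   [check: 1·16 − 1·13 = 3]
  13 = 4·3 + 1   → row D = row B − 4·row C = (1, −4, 5)   [check: −4·16 + 5·13 = 1]
  3 = 3·1 + 0   → remainder 0, stop. gcd = 1 (last nonzero row D).
The gcd is 1, so 13 is invertible mod 16. The last nonzero row gives −4·16 + 5·13 = 1, so t = 5. So 13^(−1) ≡ 5 (mod 16). Verify: 13 · 5 = 65 ≡ 1 (mod 16). ✓

Final answer: 13^(−1) ≡ 5 (mod 16)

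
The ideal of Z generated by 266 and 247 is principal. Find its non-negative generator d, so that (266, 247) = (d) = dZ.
In the PID Z, (a, b) is generated by gcd(a, b). Compute gcd(266, 247) with the extended Euclidean algorithm, tracking rows (r, s, t) with s·266 + t·247 = r:
  row A: (266, 1, 0)   [1·266 + 0·247 = 266]
  row B: (247, 0, 1)   [0·266 + 1·247 = 247]
  266 = 1·247 + 19   → row C = row A − 1·row B = (19, 1, −1)   [check: 1·266 − 1·247 = 19]
  247 = 13·19 + 0   → remainder 0, stop. gcd = 19 (last nonzero row C).
So gcd(266, 247) = 19, with Bézout identity 1·266 − 1·247 = 19. Containment (⊇): the Bézout identity exhibits 19 as an element of (266, 247), giving (19) ⊆ (266, 247). Containment (⊆): since 19 | 266 and 19 | 247 (266 = 19·14, 247 = 19·13), every Z-linear combination of 266 and 247 is divisible by 19, so (266, 247) ⊆ (19). Therefore (266, 247) = (19), d = 19.

Final answer: (266, 247) = (19); d = 19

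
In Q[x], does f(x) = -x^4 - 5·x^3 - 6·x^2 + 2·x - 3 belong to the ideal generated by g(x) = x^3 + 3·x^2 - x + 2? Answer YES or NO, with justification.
NO

In Q[x] the ideal (g) consists of all multiples of g, so f ∈ (g) iff g | f, i.e. iff the remainder of f on division by g is 0. Divide f by g (g is monic, so eliminate the leading term of the running remainder at each step):
  leading term -x^4: subtract (-x)·g(x) = -x^4 - 3·x^3 + x^2 - 2·x, leaving -2·x^3 - 7·x^2 + 4·x - 3
  leading term -2·x^3: subtract (-2)·g(x) = -2·x^3 - 6·x^2 + 2·x - 4, leaving -x^2 + 2·x + 1
The remainder r(x) = -x^2 + 2·x + 1 ≠ 0 (and deg r < deg g), so g ∤ f, i.e. f ∉ (g).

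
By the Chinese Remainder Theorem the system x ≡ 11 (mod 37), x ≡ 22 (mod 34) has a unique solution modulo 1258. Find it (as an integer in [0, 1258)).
x ≡ 566 (mod 1258); the representative in [0, 1258) is 566

The moduli 37, 34 are pairwise coprime, so by the CRT there is a unique solution mod 37·34 = 1258.
Solve by successive substitution. Start with x ≡ 11 (mod 37).
  Combine with x ≡ 22 (mod 34): write x = 11 + 37·t and require 11 + 37·t ≡ 22 (mod 34), i.e. 37·t ≡ 22 − 11 ≡ 11 (mod 34). Since 37^(−1) ≡ 23 (mod 34) (37 ≡ 3 (mod 34)), t ≡ 23·11 ≡ 15 (mod 34). So x ≡ 11 + 37·15 = 566 (mod 1258).
Unique solution in [0, 1258): x = 566.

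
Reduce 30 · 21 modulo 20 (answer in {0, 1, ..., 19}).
10

Reduce the factors first: 30 ≡ 10, 21 ≡ 1 (mod 20), so 30 · 21 ≡ 10 · 1 (mod 20). 10 · 1 = 10. Dividing by 20: 10 = 0·20 + 10. So (30 · 21) mod 20 = 10.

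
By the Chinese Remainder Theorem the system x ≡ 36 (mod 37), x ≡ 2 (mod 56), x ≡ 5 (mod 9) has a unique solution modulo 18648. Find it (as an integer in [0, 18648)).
x ≡ 5882 (mod 18648); the representative in [0, 18648) is 5882

The moduli 37, 56, 9 are pairwise coprime, so by the CRT there is a unique solution mod 37·56·9 = 18648.
Solve by successive substitution. Start with x ≡ 36 (mod 37).
  Combine with x ≡ 2 (mod 56): write x = 36 + 37·t and require 36 + 37·t ≡ 2 (mod 56), i.e. 37·t ≡ 2 − 36 ≡ 22 (mod 56). Since 37^(−1) ≡ 53 (mod 56), t ≡ 53·22 ≡ 46 (mod 56). So x ≡ 36 + 37·46 = 1738 (mod 2072).
  Combine with x ≡ 5 (mod 9): write x = 1738 + 2072·t and require 1738 + 2072·t ≡ 5 (mod 9), i.e. 2072·t ≡ 5 − 1738 ≡ 4 (mod 9). Since 2072^(−1) ≡ 5 (mod 9) (2072 ≡ 2 (mod 9)), t ≡ 5·4 ≡ 2 (mod 9). So x ≡ 1738 + 2072·2 = 5882 (mod 18648).
Unique solution in [0, 18648): x = 5882.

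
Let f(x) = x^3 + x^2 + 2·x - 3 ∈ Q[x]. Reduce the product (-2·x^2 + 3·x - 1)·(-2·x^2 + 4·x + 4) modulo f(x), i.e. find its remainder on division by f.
a · b ≡ 16·x^2 + 56·x - 58 (mod f(x))

First multiply in Q[x] without reducing: a · b = 4·x^4 - 14·x^3 + 6·x^2 + 8·x - 4. Now divide by f(x) = x^3 + x^2 + 2·x - 3, eliminating the leading term at each step:
  leading term 4·x^4: subtract (4·x)·f(x) = 4·x^4 + 4·x^3 + 8·x^2 - 12·x, leaving -18·x^3 - 2·x^2 + 20·x - 4
  leading term -18·x^3: subtract (-18)·f(x) = -18·x^3 - 18·x^2 - 36·x + 54, leaving 16·x^2 + 56·x - 58
The degree is now < 3, so this is the remainder. Hence a · b ≡ 16·x^2 + 56·x - 58 in Q[x]/(f).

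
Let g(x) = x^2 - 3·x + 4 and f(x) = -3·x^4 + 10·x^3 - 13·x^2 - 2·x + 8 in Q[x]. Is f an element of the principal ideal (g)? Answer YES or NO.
In Q[x] the ideal (g) consists of all multiples of g, so f ∈ (g) iff g | f, i.e. iff the remainder of f on division by g is 0. Divide f by g (g is monic, so eliminate the leading term of the running remainder at each step):
  leading term -3·x^4: subtract (-3·x^2)·g(x) = -3·x^4 + 9·x^3 - 12·x^2, leaving x^3 - x^2 - 2·x + 8
  leading term x^3: subtract (x)·g(x) = x^3 - 3·x^2 + 4·x, leaving 2·x^2 - 6·x + 8
  leading term 2·x^2: subtract (2)·g(x) = 2·x^2 - 6·x + 8, leaving 0
The remainder is 0, so f(x) = g(x) · h(x) with h(x) = -3·x^2 + x + 2. Hence g | f, i.e. f ∈ (g).

Final answer: YES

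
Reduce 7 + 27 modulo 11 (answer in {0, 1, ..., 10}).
Reduce the summands first: 27 ≡ 5 (mod 11), so 7 + 27 ≡ 7 + 5 (mod 11). 7 + 5 = 12; 12 = 1·11 + 1, so (7 + 27) mod 11 = 1.

Final answer: 1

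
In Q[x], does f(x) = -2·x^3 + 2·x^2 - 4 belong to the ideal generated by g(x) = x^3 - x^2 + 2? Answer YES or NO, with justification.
In Q[x] the ideal (g) consists of all multiples of g, so f ∈ (g) iff g | f, i.e. iff the remainder of f on division by g is 0. Divide f by g (g is monic, so eliminate the leading term of the running remainder at each step):
  leading term -2·x^3: subtract (-2)·g(x) = -2·x^3 + 2·x^2 - 4, leaving 0
The remainder is 0, so f(x) = g(x) · h(x) with h(x) = -2. Hence g | f, i.e. f ∈ (g).

Final answer: YES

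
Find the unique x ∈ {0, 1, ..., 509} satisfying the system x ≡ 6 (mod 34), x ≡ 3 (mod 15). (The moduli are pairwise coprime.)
The moduli 34, 15 are pairwise coprime, so by the CRT there is a unique solution mod 34·15 = 510.
Solve by successive substitution. Start with x ≡ 6 (mod 34).
  Combine with x ≡ 3 (mod 15): write x = 6 + 34·t and require 6 + 34·t ≡ 3 (mod 15), i.e. 34·t ≡ 3 − 6 ≡ 12 (mod 15). Since 34^(−1) ≡ 4 (mod 15) (34 ≡ 4 (mod 15)), t ≡ 4·12 ≡ 3 (mod 15). So x ≡ 6 + 34·3 = 108 (mod 510).
Unique solution in [0, 510): x = 108.

Final answer: x ≡ 108 (mod 510); the representative in [0, 510) is 108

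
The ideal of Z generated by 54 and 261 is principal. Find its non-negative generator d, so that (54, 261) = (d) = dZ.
In the PID Z, (a, b) is generated by gcd(a, b). Compute gcd(261, 54) with the extended Euclidean algorithm, tracking rows (r, s, t) with s·261 + t·54 = r:
  row A: (261, 1, 0)   [1·261 + 0·54 = 261]
  row B: (54, 0, 1)   [0·261 + 1·54 = 54]
  261 = 4·54 + 45   → row C = row A − 4·row B = (45, 1, −4)   [check: 1·261 − 4·54 = 45]
  54 = 1·45 + 9   → row D = row B − 1·row C = (9, −1, 5)   [check: −1·261 + 5·54 = 9]
  45 = 5·9 + 0   → remainder 0, stop. gcd = 9 (last nonzero row D).
So gcd(54, 261) = 9, with Bézout identity −1·261 + 5·54 = 9. Containment (⊇): the Bézout identity exhibits 9 as an element of (54, 261), giving (9) ⊆ (54, 261). Containment (⊆): since 9 | 54 and 9 | 261 (54 = 9·6, 261 = 9·29), every Z-linear combination of 54 and 261 is divisible by 9, so (54, 261) ⊆ (9). Therefore (54, 261) = (9), d = 9.

Final answer: (54, 261) = (9); d = 9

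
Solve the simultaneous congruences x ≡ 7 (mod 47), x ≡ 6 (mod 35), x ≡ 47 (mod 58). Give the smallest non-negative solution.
The moduli 47, 35, 58 are pairwise coprime, so by the CRT there is a unique solution mod 47·35·58 = 95410.
Solve by successive substitution. Start with x ≡ 7 (mod 47).
  Combine with x ≡ 6 (mod 35): write x = 7 + 47·t and require 7 + 47·t ≡ 6 (mod 35), i.e. 47·t ≡ 6 − 7 ≡ 34 (mod 35). Since 47^(−1) ≡ 3 (mod 35) (47 ≡ 12 (mod 35)), t ≡ 3·34 ≡ 32 (mod 35). So x ≡ 7 + 47·32 = 1511 (mod 1645).
  Combine with x ≡ 47 (mod 58): write x = 1511 + 1645·t and require 1511 + 1645·t ≡ 47 (mod 58), i.e. 1645·t ≡ 47 − 1511 ≡ 44 (mod 58). Since 1645^(−1) ≡ 47 (mod 58) (1645 ≡ 21 (mod 58)), t ≡ 47·44 ≡ 38 (mod 58). So x ≡ 1511 + 1645·38 = 64021 (mod 95410).
Unique solution in [0, 95410): x = 64021.

Final answer: x ≡ 64021 (mod 95410); the representative in [0, 95410) is 64021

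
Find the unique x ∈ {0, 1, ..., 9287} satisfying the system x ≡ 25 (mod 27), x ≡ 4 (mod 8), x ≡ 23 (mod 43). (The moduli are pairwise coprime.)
x ≡ 3076 (mod 9288); the representative in [0, 9288) is 3076

The moduli 27, 8, 43 are pairwise coprime, so by the CRT there is a unique solution mod 27·8·43 = 9288.
Solve by successive substitution. Start with x ≡ 25 (mod 27).
  Combine with x ≡ 4 (mod 8): write x = 25 + 27·t and require 25 + 27·t ≡ 4 (mod 8), i.e. 27·t ≡ 4 − 25 ≡ 3 (mod 8). Since 27^(−1) ≡ 3 (mod 8) (27 ≡ 3 (mod 8)), t ≡ 3·3 ≡ 1 (mod 8). So x ≡ 25 + 27·1 = 52 (mod 216).
  Combine with x ≡ 23 (mod 43): write x = 52 + 216·t and require 52 + 216·t ≡ 23 (mod 43), i.e. 216·t ≡ 23 − 52 ≡ 14 (mod 43). Since 216^(−1) ≡ 1 (mod 43) (216 ≡ 1 (mod 43)), t ≡ 1·14 ≡ 14 (mod 43). So x ≡ 52 + 216·14 = 3076 (mod 9288).
Unique solution in [0, 9288): x = 3076.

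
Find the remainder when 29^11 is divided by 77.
Use repeated squaring. Binary(11) = 1011. Walk through the bits of the exponent 11 left-to-right: at each bit after the leading one, square the running value, then multiply by 29 if the bit is 1 (always reducing mod 77):
  bit 1 = 1 (leading): start with 29.
  bit 2 = 0: square 29^2 = 841 ≡ 71 (mod 77).
  bit 3 = 1: square 71^2 = 5041 ≡ 36; bit is 1, so multiply 36·29 = 1044 ≡ 43 (mod 77).
  bit 4 = 1: square 43^2 = 1849 ≡ 1; bit is 1, so multiply 1·29 = 29 (mod 77).
Final value: 29^11 ≡ 29 (mod 77).

Final answer: 29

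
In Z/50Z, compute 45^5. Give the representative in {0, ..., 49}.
Use repeated squaring. Binary(5) = 101. Walk through the bits of the exponent 5 left-to-right: at each bit after the leading one, square the running value, then multiply by 45 if the bit is 1 (always reducing mod 50):
  bit 1 = 1 (leading): start with 45.
  bit 2 = 0: square 45^2 = 2025 ≡ 25 (mod 50).
  bit 3 = 1: square 25^2 = 625 ≡ 25; bit is 1, so multiply 25·45 = 1125 ≡ 25 (mod 50).
Final value: 45^5 ≡ 25 (mod 50).

Final answer: 25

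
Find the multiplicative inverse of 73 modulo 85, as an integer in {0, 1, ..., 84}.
73^(−1) ≡ 7 (mod 85)

Apply the extended Euclidean algorithm to (85, 73), tracking rows (r, s, t) with s·85 + t·73 = r. Each division r_prev = q·r_cur + r_new produces the new row as (previous row) − q·(current row):
  row A: (85, 1, 0)   [1·85 + 0·73 = 85]
  row B: (73, 0, 1)   [0·85 + 1·73 = 73]
  85 = 1·73 + 12   → row C = row A − 1·row B = (12, 1, −1)   [check: 1·85 − 1·73 = 12]
  73 = 6·12 + 1   → row D = row B − 6·row C = (1, −6, 7)   [check: −6·85 + 7·73 = 1]
  12 = 12·1 + 0   → remainder 0, stop. gcd = 1 (last nonzero row D).
The gcd is 1, so 73 is invertible mod 85. The last nonzero row gives −6·85 + 7·73 = 1, so t = 7. So 73^(−1) ≡ 7 (mod 85). Verify: 73 · 7 = 511 ≡ 1 (mod 85). ✓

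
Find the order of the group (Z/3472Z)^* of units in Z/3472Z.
|(Z/3472Z)^*| = 1440

(Z/3472Z)^* consists of the classes a with gcd(a, 3472) = 1, so its order is φ(3472). φ is multiplicative, with φ(p^e) = p^e − p^(e−1). Factorise 3472 = 2^4 · 7 · 31. Then
  φ(3472) = (2^4 − 2^3) · (7 − 1) · (31 − 1) = 8 · 6 · 30 = 1440.
Thus |(Z/3472Z)^*| = 1440.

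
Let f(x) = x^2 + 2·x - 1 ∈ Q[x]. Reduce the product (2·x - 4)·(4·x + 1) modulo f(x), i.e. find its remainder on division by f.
First multiply in Q[x] without reducing: a · b = 8·x^2 - 14·x - 4. Now divide by f(x) = x^2 + 2·x - 1, eliminating the leading term at each step:
  leading term 8·x^2: subtract (8)·f(x) = 8·x^2 + 16·x - 8, leaving 4 - 30·x
The degree is now < 2, so this is the remainder. Hence a · b ≡ 4 - 30·x in Q[x]/(f).

Final answer: a · b ≡ 4 - 30·x (mod f(x))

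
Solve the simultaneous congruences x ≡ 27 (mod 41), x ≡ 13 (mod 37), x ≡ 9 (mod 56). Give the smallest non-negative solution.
The moduli 41, 37, 56 are pairwise coprime, so by the CRT there is a unique solution mod 41·37·56 = 84952.
Solve by successive substitution. Start with x ≡ 27 (mod 41).
  Combine with x ≡ 13 (mod 37): write x = 27 + 41·t and require 27 + 41·t ≡ 13 (mod 37), i.e. 41·t ≡ 13 − 27 ≡ 23 (mod 37). Since 41^(−1) ≡ 28 (mod 37) (41 ≡ 4 (mod 37)), t ≡ 28·23 ≡ 15 (mod 37). So x ≡ 27 + 41·15 = 642 (mod 1517).
  Combine with x ≡ 9 (mod 56): write x = 642 + 1517·t and require 642 + 1517·t ≡ 9 (mod 56), i.e. 1517·t ≡ 9 − 642 ≡ 39 (mod 56). Since 1517^(−1) ≡ 45 (mod 56) (1517 ≡ 5 (mod 56)), t ≡ 45·39 ≡ 19 (mod 56). So x ≡ 642 + 1517·19 = 29465 (mod 84952).
Unique solution in [0, 84952): x = 29465.

Final answer: x ≡ 29465 (mod 84952); the representative in [0, 84952) is 29465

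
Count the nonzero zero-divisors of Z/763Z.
Z/763Z has 114 nonzero zero-divisors

In Z/763Z each nonzero element is either a unit (gcd with 763 is 1) or a zero-divisor (gcd > 1). The number of units is φ(763): factorise 763 = 7 · 109, so φ(763) = (7 − 1) · (109 − 1) = 6 · 108 = 648. The nonzero elements number 763 − 1 = 762. Hence the nonzero zero-divisors number 762 − 648 = 114.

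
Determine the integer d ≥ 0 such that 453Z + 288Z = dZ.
In the PID Z, (a, b) is generated by gcd(a, b). Compute gcd(453, 288) with the extended Euclidean algorithm, tracking rows (r, s, t) with s·453 + t·288 = r:
  row A: (453, 1, 0)   [1·453 + 0·288 = 453]
  row B: (288, 0, 1)   [0·453 + 1·288 = 288]
  453 = 1·288 + 165   → row C = row A − 1·row B = (165, 1, −1)   [check: 1·453 − 1·288 = 165]
  288 = 1·165 + 123   → row D = row B − 1·row C = (123, −1, 2)   [check: −1·453 + 2·288 = 123]
  165 = 1·123 + 42   → row E = row C − 1·row D = (42, 2, −3)   [check: 2·453 − 3·288 = 42]
  123 = 2·42 + 39   → row F = row D − 2·row E = (39, −5, 8)   [check: −5·453 + 8·288 = 39]
  42 = 1·39 + 3   → row G = row E − 1·row F = (3, 7, −11)   [check: 7·453 − 11·288 = 3]
  39 = 13·3 + 0   → remainder 0, stop. gcd = 3 (last nonzero row G).
So gcd(453, 288) = 3, with Bézout identity 7·453 − 11·288 = 3. Containment (⊇): the Bézout identity exhibits 3 as an element of (453, 288), giving (3) ⊆ (453, 288). Containment (⊆): since 3 | 453 and 3 | 288 (453 = 3·151, 288 = 3·96), every Z-linear combination of 453 and 288 is divisible by 3, so (453, 288) ⊆ (3). Therefore (453, 288) = (3), d = 3.

Final answer: (453, 288) = (3); d = 3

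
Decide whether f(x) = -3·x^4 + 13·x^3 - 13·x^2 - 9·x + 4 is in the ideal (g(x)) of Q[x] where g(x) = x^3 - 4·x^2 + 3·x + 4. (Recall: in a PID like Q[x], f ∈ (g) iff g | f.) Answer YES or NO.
YES

In Q[x] the ideal (g) consists of all multiples of g, so f ∈ (g) iff g | f, i.e. iff the remainder of f on division by g is 0. Divide f by g (g is monic, so eliminate the leading term of the running remainder at each step):
  leading term -3·x^4: subtract (-3·x)·g(x) = -3·x^4 + 12·x^3 - 9·x^2 - 12·x, leaving x^3 - 4·x^2 + 3·x + 4
  leading term x^3: subtract (1)·g(x) = x^3 - 4·x^2 + 3·x + 4, leaving 0
The remainder is 0, so f(x) = g(x) · h(x) with h(x) = 1 - 3·x. Hence g | f, i.e. f ∈ (g).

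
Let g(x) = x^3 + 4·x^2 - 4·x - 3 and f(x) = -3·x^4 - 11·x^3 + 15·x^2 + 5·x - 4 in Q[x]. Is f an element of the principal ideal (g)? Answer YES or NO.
In Q[x] the ideal (g) consists of all multiples of g, so f ∈ (g) iff g | f, i.e. iff the remainder of f on division by g is 0. Divide f by g (g is monic, so eliminate the leading term of the running remainder at each step):
  leading term -3·x^4: subtract (-3·x)·g(x) = -3·x^4 - 12·x^3 + 12·x^2 + 9·x, leaving x^3 + 3·x^2 - 4·x - 4
  leading term x^3: subtract (1)·g(x) = x^3 + 4·x^2 - 4·x - 3, leaving -x^2 - 1
The remainder r(x) = -x^2 - 1 ≠ 0 (and deg r < deg g), so g ∤ f, i.e. f ∉ (g).

Final answer: NO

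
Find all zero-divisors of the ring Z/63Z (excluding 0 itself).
An element a ∈ Z/63Z (with a ≠ 0) is a zero-divisor iff gcd(a, 63) > 1 (because a is a unit precisely when gcd(a, n) = 1, and in Z/nZ every nonzero, non-unit element is a zero-divisor). Scan a = 1, ..., 62 and keep those with gcd(a, 63) > 1:
  gcd(3, 63) = 3, gcd(6, 63) = 3, gcd(7, 63) = 7, gcd(9, 63) = 9, gcd(12, 63) = 3, gcd(14, 63) = 7, gcd(15, 63) = 3, gcd(18, 63) = 9, gcd(21, 63) = 21, gcd(24, 63) = 3, gcd(27, 63) = 9, gcd(28, 63) = 7, gcd(30, 63) = 3, gcd(33, 63) = 3, gcd(35, 63) = 7, gcd(36, 63) = 9, gcd(39, 63) = 3, gcd(42, 63) = 21, gcd(45, 63) = 9, gcd(48, 63) = 3, gcd(49, 63) = 7, gcd(51, 63) = 3, gcd(54, 63) = 9, gcd(56, 63) = 7, gcd(57, 63) = 3, gcd(60, 63) = 3.
All other a ∈ {1, ..., 62} have gcd(a, 63) = 1 and are units. So the nonzero zero-divisors are exactly the 26 values of a appearing in this scan.

Final answer: nonzero zero-divisors of Z/63Z = {3, 6, 7, 9, 12, 14, 15, 18, 21, 24, 27, 28, 30, 33, 35, 36, 39, 42, 45, 48, 49, 51, 54, 56, 57, 60}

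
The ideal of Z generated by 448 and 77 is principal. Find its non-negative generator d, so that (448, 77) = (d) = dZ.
In the PID Z, (a, b) is generated by gcd(a, b). Compute gcd(448, 77) with the extended Euclidean algorithm, tracking rows (r, s, t) with s·448 + t·77 = r:
  row A: (448, 1, 0)   [1·448 + 0·77 = 448]
  row B: (77, 0, 1)   [0·448 + 1·77 = 77]
  448 = 5·77 + 63   → row C = row A − 5·row B = (63, 1, −5)   [check: 1·448 − 5·77 = 63]
  77 = 1·63 + 14   → row D = row B − 1·row C = (14, −1, 6)   [check: −1·448 + 6·77 = 14]
  63 = 4·14 + 7   → row E = row C − 4·row D = (7, 5, −29)   [check: 5·448 − 29·77 = 7]
  14 = 2·7 + 0   → remainder 0, stop. gcd = 7 (last nonzero row E).
So gcd(448, 77) = 7, with Bézout identity 5·448 − 29·77 = 7. Containment (⊇): the Bézout identity exhibits 7 as an element of (448, 77), giving (7) ⊆ (448, 77). Containment (⊆): since 7 | 448 and 7 | 77 (448 = 7·64, 77 = 7·11), every Z-linear combination of 448 and 77 is divisible by 7, so (448, 77) ⊆ (7). Therefore (448, 77) = (7), d = 7.

Final answer: (448, 77) = (7); d = 7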